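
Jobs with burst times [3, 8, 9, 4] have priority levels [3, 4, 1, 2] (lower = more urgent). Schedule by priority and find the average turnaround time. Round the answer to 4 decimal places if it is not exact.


Sort by priority (ascending = highest first):
Order: [(1, 9), (2, 4), (3, 3), (4, 8)]
Completion times:
  Priority 1, burst=9, C=9
  Priority 2, burst=4, C=13
  Priority 3, burst=3, C=16
  Priority 4, burst=8, C=24
Average turnaround = 62/4 = 15.5

15.5


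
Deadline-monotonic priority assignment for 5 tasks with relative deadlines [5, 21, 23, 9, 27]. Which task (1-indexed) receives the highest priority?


Sort tasks by relative deadline (ascending):
  Task 1: deadline = 5
  Task 4: deadline = 9
  Task 2: deadline = 21
  Task 3: deadline = 23
  Task 5: deadline = 27
Priority order (highest first): [1, 4, 2, 3, 5]
Highest priority task = 1

1


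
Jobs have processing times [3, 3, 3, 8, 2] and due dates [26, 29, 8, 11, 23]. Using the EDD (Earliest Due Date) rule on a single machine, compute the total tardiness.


Sort by due date (EDD order): [(3, 8), (8, 11), (2, 23), (3, 26), (3, 29)]
Compute completion times and tardiness:
  Job 1: p=3, d=8, C=3, tardiness=max(0,3-8)=0
  Job 2: p=8, d=11, C=11, tardiness=max(0,11-11)=0
  Job 3: p=2, d=23, C=13, tardiness=max(0,13-23)=0
  Job 4: p=3, d=26, C=16, tardiness=max(0,16-26)=0
  Job 5: p=3, d=29, C=19, tardiness=max(0,19-29)=0
Total tardiness = 0

0


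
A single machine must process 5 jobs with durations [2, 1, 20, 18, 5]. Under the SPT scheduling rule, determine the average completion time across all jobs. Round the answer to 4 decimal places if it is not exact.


Sort jobs by processing time (SPT order): [1, 2, 5, 18, 20]
Compute completion times sequentially:
  Job 1: processing = 1, completes at 1
  Job 2: processing = 2, completes at 3
  Job 3: processing = 5, completes at 8
  Job 4: processing = 18, completes at 26
  Job 5: processing = 20, completes at 46
Sum of completion times = 84
Average completion time = 84/5 = 16.8

16.8


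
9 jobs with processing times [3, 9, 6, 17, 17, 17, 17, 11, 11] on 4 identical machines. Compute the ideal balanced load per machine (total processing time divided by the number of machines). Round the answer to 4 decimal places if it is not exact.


Total processing time = 3 + 9 + 6 + 17 + 17 + 17 + 17 + 11 + 11 = 108
Number of machines = 4
Ideal balanced load = 108 / 4 = 27.0

27.0


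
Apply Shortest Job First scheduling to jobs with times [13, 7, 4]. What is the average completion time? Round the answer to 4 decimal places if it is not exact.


SJF order (ascending): [4, 7, 13]
Completion times:
  Job 1: burst=4, C=4
  Job 2: burst=7, C=11
  Job 3: burst=13, C=24
Average completion = 39/3 = 13.0

13.0


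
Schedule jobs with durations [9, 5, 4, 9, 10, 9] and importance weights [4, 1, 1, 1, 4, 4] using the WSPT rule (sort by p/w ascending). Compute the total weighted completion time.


Compute p/w ratios and sort ascending (WSPT): [(9, 4), (9, 4), (10, 4), (4, 1), (5, 1), (9, 1)]
Compute weighted completion times:
  Job (p=9,w=4): C=9, w*C=4*9=36
  Job (p=9,w=4): C=18, w*C=4*18=72
  Job (p=10,w=4): C=28, w*C=4*28=112
  Job (p=4,w=1): C=32, w*C=1*32=32
  Job (p=5,w=1): C=37, w*C=1*37=37
  Job (p=9,w=1): C=46, w*C=1*46=46
Total weighted completion time = 335

335


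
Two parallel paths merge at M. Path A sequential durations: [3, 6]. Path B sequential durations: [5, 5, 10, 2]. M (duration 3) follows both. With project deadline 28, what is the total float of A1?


Forward pass: ES(A1) = sum of predecessors on chain A = 0
EF = ES + duration = 0 + 3 = 3
Backward pass: LF(M) = deadline = 28; LS(M) = 28 - 3 = 25
LF(A1) = LS(M) - sum(successors on chain A) = 25 - 6 = 19
LS = LF - duration = 19 - 3 = 16
Total float = LS - ES = 16 - 0 = 16

16


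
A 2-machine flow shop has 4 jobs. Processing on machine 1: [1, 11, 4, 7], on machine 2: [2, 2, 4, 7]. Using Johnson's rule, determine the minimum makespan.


Apply Johnson's rule:
  Group 1 (a <= b): [(1, 1, 2), (3, 4, 4), (4, 7, 7)]
  Group 2 (a > b): [(2, 11, 2)]
Optimal job order: [1, 3, 4, 2]
Schedule:
  Job 1: M1 done at 1, M2 done at 3
  Job 3: M1 done at 5, M2 done at 9
  Job 4: M1 done at 12, M2 done at 19
  Job 2: M1 done at 23, M2 done at 25
Makespan = 25

25


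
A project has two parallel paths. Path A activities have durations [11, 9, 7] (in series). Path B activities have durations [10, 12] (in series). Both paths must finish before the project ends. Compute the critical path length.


Path A total = 11 + 9 + 7 = 27
Path B total = 10 + 12 = 22
Critical path = longest path = max(27, 22) = 27

27


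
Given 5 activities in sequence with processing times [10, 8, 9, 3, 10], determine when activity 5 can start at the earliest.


Activity 5 starts after activities 1 through 4 complete.
Predecessor durations: [10, 8, 9, 3]
ES = 10 + 8 + 9 + 3 = 30

30


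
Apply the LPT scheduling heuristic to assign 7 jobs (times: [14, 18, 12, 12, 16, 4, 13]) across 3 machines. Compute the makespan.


Sort jobs in decreasing order (LPT): [18, 16, 14, 13, 12, 12, 4]
Assign each job to the least loaded machine:
  Machine 1: jobs [18, 12], load = 30
  Machine 2: jobs [16, 12], load = 28
  Machine 3: jobs [14, 13, 4], load = 31
Makespan = max load = 31

31


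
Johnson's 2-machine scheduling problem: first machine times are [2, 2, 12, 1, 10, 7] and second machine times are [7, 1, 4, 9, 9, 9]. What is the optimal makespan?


Apply Johnson's rule:
  Group 1 (a <= b): [(4, 1, 9), (1, 2, 7), (6, 7, 9)]
  Group 2 (a > b): [(5, 10, 9), (3, 12, 4), (2, 2, 1)]
Optimal job order: [4, 1, 6, 5, 3, 2]
Schedule:
  Job 4: M1 done at 1, M2 done at 10
  Job 1: M1 done at 3, M2 done at 17
  Job 6: M1 done at 10, M2 done at 26
  Job 5: M1 done at 20, M2 done at 35
  Job 3: M1 done at 32, M2 done at 39
  Job 2: M1 done at 34, M2 done at 40
Makespan = 40

40


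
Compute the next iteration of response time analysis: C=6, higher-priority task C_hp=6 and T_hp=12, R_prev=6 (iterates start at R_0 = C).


R_next = C + ceil(R_prev / T_hp) * C_hp
ceil(6 / 12) = ceil(0.5) = 1
Interference = 1 * 6 = 6
R_next = 6 + 6 = 12

12


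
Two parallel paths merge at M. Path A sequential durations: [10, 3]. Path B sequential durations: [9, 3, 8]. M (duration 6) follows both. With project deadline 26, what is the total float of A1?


Forward pass: ES(A1) = sum of predecessors on chain A = 0
EF = ES + duration = 0 + 10 = 10
Backward pass: LF(M) = deadline = 26; LS(M) = 26 - 6 = 20
LF(A1) = LS(M) - sum(successors on chain A) = 20 - 3 = 17
LS = LF - duration = 17 - 10 = 7
Total float = LS - ES = 7 - 0 = 7

7


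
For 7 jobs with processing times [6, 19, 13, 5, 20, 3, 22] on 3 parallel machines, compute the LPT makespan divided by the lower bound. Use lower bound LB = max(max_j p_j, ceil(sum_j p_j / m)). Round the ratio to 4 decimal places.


LPT order: [22, 20, 19, 13, 6, 5, 3]
Machine loads after assignment: [27, 29, 32]
LPT makespan = 32
Lower bound = max(max_job, ceil(total/3)) = max(22, 30) = 30
Ratio = 32 / 30 = 1.0667

1.0667


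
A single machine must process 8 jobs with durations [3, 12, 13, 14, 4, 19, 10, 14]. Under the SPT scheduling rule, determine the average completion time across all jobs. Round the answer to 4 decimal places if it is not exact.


Sort jobs by processing time (SPT order): [3, 4, 10, 12, 13, 14, 14, 19]
Compute completion times sequentially:
  Job 1: processing = 3, completes at 3
  Job 2: processing = 4, completes at 7
  Job 3: processing = 10, completes at 17
  Job 4: processing = 12, completes at 29
  Job 5: processing = 13, completes at 42
  Job 6: processing = 14, completes at 56
  Job 7: processing = 14, completes at 70
  Job 8: processing = 19, completes at 89
Sum of completion times = 313
Average completion time = 313/8 = 39.125

39.125


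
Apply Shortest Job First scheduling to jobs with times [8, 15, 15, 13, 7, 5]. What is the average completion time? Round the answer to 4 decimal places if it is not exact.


SJF order (ascending): [5, 7, 8, 13, 15, 15]
Completion times:
  Job 1: burst=5, C=5
  Job 2: burst=7, C=12
  Job 3: burst=8, C=20
  Job 4: burst=13, C=33
  Job 5: burst=15, C=48
  Job 6: burst=15, C=63
Average completion = 181/6 = 30.1667

30.1667


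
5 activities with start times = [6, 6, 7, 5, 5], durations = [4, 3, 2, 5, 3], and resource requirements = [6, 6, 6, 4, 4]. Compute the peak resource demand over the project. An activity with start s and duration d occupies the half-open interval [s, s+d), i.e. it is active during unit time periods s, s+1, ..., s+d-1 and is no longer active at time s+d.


Each activity i is active on [start_i, start_i + duration_i).
Compute total resource usage per time slot:
  t=0: active resources = [], total = 0
  t=1: active resources = [], total = 0
  t=2: active resources = [], total = 0
  t=3: active resources = [], total = 0
  t=4: active resources = [], total = 0
  t=5: active resources = [4, 4], total = 8
  t=6: active resources = [6, 6, 4, 4], total = 20
  t=7: active resources = [6, 6, 6, 4, 4], total = 26
  t=8: active resources = [6, 6, 6, 4], total = 22
  t=9: active resources = [6, 4], total = 10
Peak resource demand = 26

26


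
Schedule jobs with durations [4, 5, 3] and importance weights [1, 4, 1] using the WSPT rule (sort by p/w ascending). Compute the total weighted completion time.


Compute p/w ratios and sort ascending (WSPT): [(5, 4), (3, 1), (4, 1)]
Compute weighted completion times:
  Job (p=5,w=4): C=5, w*C=4*5=20
  Job (p=3,w=1): C=8, w*C=1*8=8
  Job (p=4,w=1): C=12, w*C=1*12=12
Total weighted completion time = 40

40


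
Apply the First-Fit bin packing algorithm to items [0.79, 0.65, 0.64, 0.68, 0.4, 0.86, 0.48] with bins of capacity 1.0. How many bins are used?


Place items sequentially using First-Fit:
  Item 0.79 -> new Bin 1
  Item 0.65 -> new Bin 2
  Item 0.64 -> new Bin 3
  Item 0.68 -> new Bin 4
  Item 0.4 -> new Bin 5
  Item 0.86 -> new Bin 6
  Item 0.48 -> Bin 5 (now 0.88)
Total bins used = 6

6


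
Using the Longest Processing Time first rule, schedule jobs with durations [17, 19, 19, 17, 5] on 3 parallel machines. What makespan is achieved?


Sort jobs in decreasing order (LPT): [19, 19, 17, 17, 5]
Assign each job to the least loaded machine:
  Machine 1: jobs [19, 5], load = 24
  Machine 2: jobs [19], load = 19
  Machine 3: jobs [17, 17], load = 34
Makespan = max load = 34

34


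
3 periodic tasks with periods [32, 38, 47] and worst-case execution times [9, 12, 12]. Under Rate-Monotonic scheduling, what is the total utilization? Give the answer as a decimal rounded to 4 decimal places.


Compute individual utilizations (exact fractions):
  Task 1: C/T = 9/32 (approx. 0.2813)
  Task 2: C/T = 12/38 = 6/19 (approx. 0.3158)
  Task 3: C/T = 12/47 (approx. 0.2553)
Total utilization U = 9/32 + 6/19 + 12/47 = 24357/28576
Rounded to 4 decimal places: U = 0.8524
RM (Liu & Layland) bound for 3 tasks = 0.779763; compare with U = 24357/28576 (approx. 0.852359)
bound < U <= 1, so the RM sufficient condition is not met (inconclusive; an exact test such as response-time analysis is needed).

0.8524


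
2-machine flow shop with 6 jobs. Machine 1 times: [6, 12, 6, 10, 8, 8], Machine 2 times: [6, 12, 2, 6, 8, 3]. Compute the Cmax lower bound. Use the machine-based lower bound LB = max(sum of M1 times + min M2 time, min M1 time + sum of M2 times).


LB1 = sum(M1 times) + min(M2 times) = 50 + 2 = 52
LB2 = min(M1 times) + sum(M2 times) = 6 + 37 = 43
Lower bound = max(LB1, LB2) = max(52, 43) = 52

52


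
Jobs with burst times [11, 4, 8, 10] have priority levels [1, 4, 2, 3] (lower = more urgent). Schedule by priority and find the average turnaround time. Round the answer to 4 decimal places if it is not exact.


Sort by priority (ascending = highest first):
Order: [(1, 11), (2, 8), (3, 10), (4, 4)]
Completion times:
  Priority 1, burst=11, C=11
  Priority 2, burst=8, C=19
  Priority 3, burst=10, C=29
  Priority 4, burst=4, C=33
Average turnaround = 92/4 = 23.0

23.0


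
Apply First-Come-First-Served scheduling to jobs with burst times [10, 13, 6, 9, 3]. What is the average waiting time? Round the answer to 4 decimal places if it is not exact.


FCFS order (as given): [10, 13, 6, 9, 3]
Waiting times:
  Job 1: wait = 0
  Job 2: wait = 10
  Job 3: wait = 23
  Job 4: wait = 29
  Job 5: wait = 38
Sum of waiting times = 100
Average waiting time = 100/5 = 20.0

20.0


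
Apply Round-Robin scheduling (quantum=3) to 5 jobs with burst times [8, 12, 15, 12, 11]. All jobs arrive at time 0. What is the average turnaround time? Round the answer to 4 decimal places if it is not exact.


Time quantum = 3
Execution trace:
  J1 runs 3 units, time = 3
  J2 runs 3 units, time = 6
  J3 runs 3 units, time = 9
  J4 runs 3 units, time = 12
  J5 runs 3 units, time = 15
  J1 runs 3 units, time = 18
  J2 runs 3 units, time = 21
  J3 runs 3 units, time = 24
  J4 runs 3 units, time = 27
  J5 runs 3 units, time = 30
  J1 runs 2 units, time = 32
  J2 runs 3 units, time = 35
  J3 runs 3 units, time = 38
  J4 runs 3 units, time = 41
  J5 runs 3 units, time = 44
  J2 runs 3 units, time = 47
  J3 runs 3 units, time = 50
  J4 runs 3 units, time = 53
  J5 runs 2 units, time = 55
  J3 runs 3 units, time = 58
Finish times: [32, 47, 58, 53, 55]
Average turnaround = 245/5 = 49.0

49.0


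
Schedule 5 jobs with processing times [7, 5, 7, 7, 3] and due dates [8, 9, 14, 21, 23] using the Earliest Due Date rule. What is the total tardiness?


Sort by due date (EDD order): [(7, 8), (5, 9), (7, 14), (7, 21), (3, 23)]
Compute completion times and tardiness:
  Job 1: p=7, d=8, C=7, tardiness=max(0,7-8)=0
  Job 2: p=5, d=9, C=12, tardiness=max(0,12-9)=3
  Job 3: p=7, d=14, C=19, tardiness=max(0,19-14)=5
  Job 4: p=7, d=21, C=26, tardiness=max(0,26-21)=5
  Job 5: p=3, d=23, C=29, tardiness=max(0,29-23)=6
Total tardiness = 19

19


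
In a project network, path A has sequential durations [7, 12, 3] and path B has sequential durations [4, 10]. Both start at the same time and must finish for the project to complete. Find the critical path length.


Path A total = 7 + 12 + 3 = 22
Path B total = 4 + 10 = 14
Critical path = longest path = max(22, 14) = 22

22


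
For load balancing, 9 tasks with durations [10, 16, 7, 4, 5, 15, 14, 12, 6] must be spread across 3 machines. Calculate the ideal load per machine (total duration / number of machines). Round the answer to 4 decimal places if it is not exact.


Total processing time = 10 + 16 + 7 + 4 + 5 + 15 + 14 + 12 + 6 = 89
Number of machines = 3
Ideal balanced load = 89 / 3 = 29.6667

29.6667


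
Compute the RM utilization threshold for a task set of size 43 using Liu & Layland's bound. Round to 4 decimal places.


Compute 2^(1/43) = 1.0162503252
Subtract 1: 1.0162503252 - 1 = 0.0162503252
Multiply by n: 43 * 0.0162503252 = 0.6987639836
Round to 4 dp: 0.6988

0.6988


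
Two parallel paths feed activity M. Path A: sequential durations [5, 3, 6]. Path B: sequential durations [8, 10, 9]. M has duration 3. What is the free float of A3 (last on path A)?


ES(A3) = sum of predecessors on chain A = 8
EF(A3) = ES + duration = 8 + 6 = 14
Successor of A3 is M. ES(M) = max(sum(A), sum(B)) = max(14, 27) = 27
Free float = ES(successor) - EF(current) = 27 - 14 = 13

13


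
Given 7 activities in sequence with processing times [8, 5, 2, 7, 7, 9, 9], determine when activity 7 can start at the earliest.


Activity 7 starts after activities 1 through 6 complete.
Predecessor durations: [8, 5, 2, 7, 7, 9]
ES = 8 + 5 + 2 + 7 + 7 + 9 = 38

38


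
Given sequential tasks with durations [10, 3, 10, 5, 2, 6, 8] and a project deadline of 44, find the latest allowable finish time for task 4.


LF(activity 4) = deadline - sum of successor durations
Successors: activities 5 through 7 with durations [2, 6, 8]
Sum of successor durations = 16
LF = 44 - 16 = 28

28


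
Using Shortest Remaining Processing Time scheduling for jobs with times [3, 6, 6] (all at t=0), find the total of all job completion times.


Since all jobs arrive at t=0, SRPT equals SPT ordering.
SPT order: [3, 6, 6]
Completion times:
  Job 1: p=3, C=3
  Job 2: p=6, C=9
  Job 3: p=6, C=15
Total completion time = 3 + 9 + 15 = 27

27


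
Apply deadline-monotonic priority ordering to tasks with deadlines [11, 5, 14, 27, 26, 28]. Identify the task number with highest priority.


Sort tasks by relative deadline (ascending):
  Task 2: deadline = 5
  Task 1: deadline = 11
  Task 3: deadline = 14
  Task 5: deadline = 26
  Task 4: deadline = 27
  Task 6: deadline = 28
Priority order (highest first): [2, 1, 3, 5, 4, 6]
Highest priority task = 2

2


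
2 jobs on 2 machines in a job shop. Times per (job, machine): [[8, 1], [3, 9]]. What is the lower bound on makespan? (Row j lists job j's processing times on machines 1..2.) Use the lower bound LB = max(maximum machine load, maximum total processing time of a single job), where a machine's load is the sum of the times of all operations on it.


Machine loads:
  Machine 1: 8 + 3 = 11
  Machine 2: 1 + 9 = 10
Max machine load = 11
Job totals:
  Job 1: 9
  Job 2: 12
Max job total = 12
Lower bound = max(11, 12) = 12

12


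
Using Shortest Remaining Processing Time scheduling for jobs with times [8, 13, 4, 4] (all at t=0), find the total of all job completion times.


Since all jobs arrive at t=0, SRPT equals SPT ordering.
SPT order: [4, 4, 8, 13]
Completion times:
  Job 1: p=4, C=4
  Job 2: p=4, C=8
  Job 3: p=8, C=16
  Job 4: p=13, C=29
Total completion time = 4 + 8 + 16 + 29 = 57

57


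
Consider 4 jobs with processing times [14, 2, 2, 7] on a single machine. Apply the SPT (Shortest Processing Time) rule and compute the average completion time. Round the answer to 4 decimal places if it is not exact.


Sort jobs by processing time (SPT order): [2, 2, 7, 14]
Compute completion times sequentially:
  Job 1: processing = 2, completes at 2
  Job 2: processing = 2, completes at 4
  Job 3: processing = 7, completes at 11
  Job 4: processing = 14, completes at 25
Sum of completion times = 42
Average completion time = 42/4 = 10.5

10.5


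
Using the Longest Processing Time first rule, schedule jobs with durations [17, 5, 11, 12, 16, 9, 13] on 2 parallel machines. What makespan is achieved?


Sort jobs in decreasing order (LPT): [17, 16, 13, 12, 11, 9, 5]
Assign each job to the least loaded machine:
  Machine 1: jobs [17, 12, 11], load = 40
  Machine 2: jobs [16, 13, 9, 5], load = 43
Makespan = max load = 43

43


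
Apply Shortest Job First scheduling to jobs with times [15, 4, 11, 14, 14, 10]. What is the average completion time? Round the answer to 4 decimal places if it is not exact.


SJF order (ascending): [4, 10, 11, 14, 14, 15]
Completion times:
  Job 1: burst=4, C=4
  Job 2: burst=10, C=14
  Job 3: burst=11, C=25
  Job 4: burst=14, C=39
  Job 5: burst=14, C=53
  Job 6: burst=15, C=68
Average completion = 203/6 = 33.8333

33.8333


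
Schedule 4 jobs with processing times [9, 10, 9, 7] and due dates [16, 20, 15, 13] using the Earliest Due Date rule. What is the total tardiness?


Sort by due date (EDD order): [(7, 13), (9, 15), (9, 16), (10, 20)]
Compute completion times and tardiness:
  Job 1: p=7, d=13, C=7, tardiness=max(0,7-13)=0
  Job 2: p=9, d=15, C=16, tardiness=max(0,16-15)=1
  Job 3: p=9, d=16, C=25, tardiness=max(0,25-16)=9
  Job 4: p=10, d=20, C=35, tardiness=max(0,35-20)=15
Total tardiness = 25

25


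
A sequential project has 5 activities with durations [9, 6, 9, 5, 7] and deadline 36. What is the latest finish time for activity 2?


LF(activity 2) = deadline - sum of successor durations
Successors: activities 3 through 5 with durations [9, 5, 7]
Sum of successor durations = 21
LF = 36 - 21 = 15

15


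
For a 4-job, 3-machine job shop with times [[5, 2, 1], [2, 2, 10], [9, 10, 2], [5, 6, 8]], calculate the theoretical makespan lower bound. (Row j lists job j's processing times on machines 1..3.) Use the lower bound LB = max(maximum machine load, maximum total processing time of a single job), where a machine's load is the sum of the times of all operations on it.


Machine loads:
  Machine 1: 5 + 2 + 9 + 5 = 21
  Machine 2: 2 + 2 + 10 + 6 = 20
  Machine 3: 1 + 10 + 2 + 8 = 21
Max machine load = 21
Job totals:
  Job 1: 8
  Job 2: 14
  Job 3: 21
  Job 4: 19
Max job total = 21
Lower bound = max(21, 21) = 21

21


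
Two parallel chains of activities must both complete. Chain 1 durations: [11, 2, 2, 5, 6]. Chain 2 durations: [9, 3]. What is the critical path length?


Path A total = 11 + 2 + 2 + 5 + 6 = 26
Path B total = 9 + 3 = 12
Critical path = longest path = max(26, 12) = 26

26


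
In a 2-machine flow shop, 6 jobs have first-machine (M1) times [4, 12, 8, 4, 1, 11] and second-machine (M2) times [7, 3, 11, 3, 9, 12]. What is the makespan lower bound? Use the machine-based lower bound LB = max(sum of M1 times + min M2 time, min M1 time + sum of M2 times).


LB1 = sum(M1 times) + min(M2 times) = 40 + 3 = 43
LB2 = min(M1 times) + sum(M2 times) = 1 + 45 = 46
Lower bound = max(LB1, LB2) = max(43, 46) = 46

46


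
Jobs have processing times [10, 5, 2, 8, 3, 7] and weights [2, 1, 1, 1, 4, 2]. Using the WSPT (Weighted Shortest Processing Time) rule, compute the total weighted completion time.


Compute p/w ratios and sort ascending (WSPT): [(3, 4), (2, 1), (7, 2), (10, 2), (5, 1), (8, 1)]
Compute weighted completion times:
  Job (p=3,w=4): C=3, w*C=4*3=12
  Job (p=2,w=1): C=5, w*C=1*5=5
  Job (p=7,w=2): C=12, w*C=2*12=24
  Job (p=10,w=2): C=22, w*C=2*22=44
  Job (p=5,w=1): C=27, w*C=1*27=27
  Job (p=8,w=1): C=35, w*C=1*35=35
Total weighted completion time = 147

147


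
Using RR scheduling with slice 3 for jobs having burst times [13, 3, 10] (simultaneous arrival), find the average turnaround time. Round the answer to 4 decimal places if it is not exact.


Time quantum = 3
Execution trace:
  J1 runs 3 units, time = 3
  J2 runs 3 units, time = 6
  J3 runs 3 units, time = 9
  J1 runs 3 units, time = 12
  J3 runs 3 units, time = 15
  J1 runs 3 units, time = 18
  J3 runs 3 units, time = 21
  J1 runs 3 units, time = 24
  J3 runs 1 units, time = 25
  J1 runs 1 units, time = 26
Finish times: [26, 6, 25]
Average turnaround = 57/3 = 19.0

19.0


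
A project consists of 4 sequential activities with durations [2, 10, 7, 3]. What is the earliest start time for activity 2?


Activity 2 starts after activities 1 through 1 complete.
Predecessor durations: [2]
ES = 2 = 2

2


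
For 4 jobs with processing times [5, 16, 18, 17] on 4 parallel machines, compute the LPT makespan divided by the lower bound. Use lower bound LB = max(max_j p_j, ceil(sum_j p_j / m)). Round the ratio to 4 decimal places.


LPT order: [18, 17, 16, 5]
Machine loads after assignment: [18, 17, 16, 5]
LPT makespan = 18
Lower bound = max(max_job, ceil(total/4)) = max(18, 14) = 18
Ratio = 18 / 18 = 1.0

1.0


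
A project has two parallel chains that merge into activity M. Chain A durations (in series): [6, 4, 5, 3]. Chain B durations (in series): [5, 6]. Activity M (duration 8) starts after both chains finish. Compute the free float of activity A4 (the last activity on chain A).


ES(A4) = sum of predecessors on chain A = 15
EF(A4) = ES + duration = 15 + 3 = 18
Successor of A4 is M. ES(M) = max(sum(A), sum(B)) = max(18, 11) = 18
Free float = ES(successor) - EF(current) = 18 - 18 = 0

0


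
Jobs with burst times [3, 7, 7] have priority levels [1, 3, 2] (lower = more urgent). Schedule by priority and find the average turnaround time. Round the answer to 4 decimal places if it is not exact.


Sort by priority (ascending = highest first):
Order: [(1, 3), (2, 7), (3, 7)]
Completion times:
  Priority 1, burst=3, C=3
  Priority 2, burst=7, C=10
  Priority 3, burst=7, C=17
Average turnaround = 30/3 = 10.0

10.0


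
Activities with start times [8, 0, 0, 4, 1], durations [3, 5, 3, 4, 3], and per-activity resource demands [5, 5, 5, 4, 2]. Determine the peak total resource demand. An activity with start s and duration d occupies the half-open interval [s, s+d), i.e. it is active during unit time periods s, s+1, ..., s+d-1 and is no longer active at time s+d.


Each activity i is active on [start_i, start_i + duration_i).
Compute total resource usage per time slot:
  t=0: active resources = [5, 5], total = 10
  t=1: active resources = [5, 5, 2], total = 12
  t=2: active resources = [5, 5, 2], total = 12
  t=3: active resources = [5, 2], total = 7
  t=4: active resources = [5, 4], total = 9
  t=5: active resources = [4], total = 4
  t=6: active resources = [4], total = 4
  t=7: active resources = [4], total = 4
  t=8: active resources = [5], total = 5
  t=9: active resources = [5], total = 5
  t=10: active resources = [5], total = 5
Peak resource demand = 12

12


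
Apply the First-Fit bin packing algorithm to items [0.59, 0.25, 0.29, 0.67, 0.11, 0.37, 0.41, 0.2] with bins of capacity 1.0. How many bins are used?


Place items sequentially using First-Fit:
  Item 0.59 -> new Bin 1
  Item 0.25 -> Bin 1 (now 0.84)
  Item 0.29 -> new Bin 2
  Item 0.67 -> Bin 2 (now 0.96)
  Item 0.11 -> Bin 1 (now 0.95)
  Item 0.37 -> new Bin 3
  Item 0.41 -> Bin 3 (now 0.78)
  Item 0.2 -> Bin 3 (now 0.98)
Total bins used = 3

3


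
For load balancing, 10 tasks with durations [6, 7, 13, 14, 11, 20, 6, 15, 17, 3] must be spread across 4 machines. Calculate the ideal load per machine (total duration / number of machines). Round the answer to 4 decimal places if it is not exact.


Total processing time = 6 + 7 + 13 + 14 + 11 + 20 + 6 + 15 + 17 + 3 = 112
Number of machines = 4
Ideal balanced load = 112 / 4 = 28.0

28.0


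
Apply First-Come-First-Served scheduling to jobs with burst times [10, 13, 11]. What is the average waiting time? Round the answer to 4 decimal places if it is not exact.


FCFS order (as given): [10, 13, 11]
Waiting times:
  Job 1: wait = 0
  Job 2: wait = 10
  Job 3: wait = 23
Sum of waiting times = 33
Average waiting time = 33/3 = 11.0

11.0


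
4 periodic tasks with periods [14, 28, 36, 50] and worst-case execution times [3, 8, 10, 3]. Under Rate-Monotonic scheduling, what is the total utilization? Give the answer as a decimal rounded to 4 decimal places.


Compute individual utilizations (exact fractions):
  Task 1: C/T = 3/14 (approx. 0.2143)
  Task 2: C/T = 8/28 = 2/7 (approx. 0.2857)
  Task 3: C/T = 10/36 = 5/18 (approx. 0.2778)
  Task 4: C/T = 3/50 (approx. 0.06)
Total utilization U = 3/14 + 2/7 + 5/18 + 3/50 = 377/450
Rounded to 4 decimal places: U = 0.8378
RM (Liu & Layland) bound for 4 tasks = 0.756828; compare with U = 377/450 (approx. 0.837778)
bound < U <= 1, so the RM sufficient condition is not met (inconclusive; an exact test such as response-time analysis is needed).

0.8378


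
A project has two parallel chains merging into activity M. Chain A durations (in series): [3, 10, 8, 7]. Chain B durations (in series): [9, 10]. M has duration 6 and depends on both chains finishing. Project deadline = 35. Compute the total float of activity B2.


Forward pass: ES(B2) = sum of predecessors on chain B = 9
EF = ES + duration = 9 + 10 = 19
Backward pass: LF(M) = deadline = 35; LS(M) = 35 - 6 = 29
LF(B2) = LS(M) - sum(successors on chain B) = 29 - 0 = 29
LS = LF - duration = 29 - 10 = 19
Total float = LS - ES = 19 - 9 = 10

10


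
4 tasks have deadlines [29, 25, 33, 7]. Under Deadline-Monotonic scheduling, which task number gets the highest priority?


Sort tasks by relative deadline (ascending):
  Task 4: deadline = 7
  Task 2: deadline = 25
  Task 1: deadline = 29
  Task 3: deadline = 33
Priority order (highest first): [4, 2, 1, 3]
Highest priority task = 4

4


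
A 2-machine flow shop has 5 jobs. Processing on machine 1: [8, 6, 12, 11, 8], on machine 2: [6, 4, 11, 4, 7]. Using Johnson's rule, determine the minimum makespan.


Apply Johnson's rule:
  Group 1 (a <= b): []
  Group 2 (a > b): [(3, 12, 11), (5, 8, 7), (1, 8, 6), (2, 6, 4), (4, 11, 4)]
Optimal job order: [3, 5, 1, 2, 4]
Schedule:
  Job 3: M1 done at 12, M2 done at 23
  Job 5: M1 done at 20, M2 done at 30
  Job 1: M1 done at 28, M2 done at 36
  Job 2: M1 done at 34, M2 done at 40
  Job 4: M1 done at 45, M2 done at 49
Makespan = 49

49


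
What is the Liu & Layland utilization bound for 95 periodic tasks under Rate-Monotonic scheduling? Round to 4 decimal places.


Compute 2^(1/95) = 1.0073229689
Subtract 1: 1.0073229689 - 1 = 0.0073229689
Multiply by n: 95 * 0.0073229689 = 0.6956820455
Round to 4 dp: 0.6957

0.6957


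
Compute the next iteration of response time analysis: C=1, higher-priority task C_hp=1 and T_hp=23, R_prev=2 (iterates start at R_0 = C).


R_next = C + ceil(R_prev / T_hp) * C_hp
ceil(2 / 23) = ceil(0.087) = 1
Interference = 1 * 1 = 1
R_next = 1 + 1 = 2
R_next = R_prev, so the iteration has converged (response time = 2).

2


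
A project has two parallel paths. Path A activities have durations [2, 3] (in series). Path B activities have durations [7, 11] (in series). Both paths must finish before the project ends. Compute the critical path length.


Path A total = 2 + 3 = 5
Path B total = 7 + 11 = 18
Critical path = longest path = max(5, 18) = 18

18


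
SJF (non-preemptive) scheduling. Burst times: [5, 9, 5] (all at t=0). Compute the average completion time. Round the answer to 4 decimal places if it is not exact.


SJF order (ascending): [5, 5, 9]
Completion times:
  Job 1: burst=5, C=5
  Job 2: burst=5, C=10
  Job 3: burst=9, C=19
Average completion = 34/3 = 11.3333

11.3333


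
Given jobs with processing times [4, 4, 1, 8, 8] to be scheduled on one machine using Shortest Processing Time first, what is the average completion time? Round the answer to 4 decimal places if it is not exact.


Sort jobs by processing time (SPT order): [1, 4, 4, 8, 8]
Compute completion times sequentially:
  Job 1: processing = 1, completes at 1
  Job 2: processing = 4, completes at 5
  Job 3: processing = 4, completes at 9
  Job 4: processing = 8, completes at 17
  Job 5: processing = 8, completes at 25
Sum of completion times = 57
Average completion time = 57/5 = 11.4

11.4


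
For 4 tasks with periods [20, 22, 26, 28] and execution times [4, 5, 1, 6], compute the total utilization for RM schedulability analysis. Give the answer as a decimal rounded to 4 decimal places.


Compute individual utilizations (exact fractions):
  Task 1: C/T = 4/20 = 1/5 (approx. 0.2)
  Task 2: C/T = 5/22 (approx. 0.2273)
  Task 3: C/T = 1/26 (approx. 0.0385)
  Task 4: C/T = 6/28 = 3/14 (approx. 0.2143)
Total utilization U = 1/5 + 5/22 + 1/26 + 3/14 = 6807/10010
Rounded to 4 decimal places: U = 0.6800
RM (Liu & Layland) bound for 4 tasks = 0.756828; compare with U = 6807/10010 (approx. 0.680020)
U <= bound, so schedulable by RM sufficient condition.

0.6800


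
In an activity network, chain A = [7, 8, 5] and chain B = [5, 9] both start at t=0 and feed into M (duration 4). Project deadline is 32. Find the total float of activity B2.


Forward pass: ES(B2) = sum of predecessors on chain B = 5
EF = ES + duration = 5 + 9 = 14
Backward pass: LF(M) = deadline = 32; LS(M) = 32 - 4 = 28
LF(B2) = LS(M) - sum(successors on chain B) = 28 - 0 = 28
LS = LF - duration = 28 - 9 = 19
Total float = LS - ES = 19 - 5 = 14

14


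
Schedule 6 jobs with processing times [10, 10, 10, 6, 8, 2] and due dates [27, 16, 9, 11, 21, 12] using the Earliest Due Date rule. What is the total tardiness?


Sort by due date (EDD order): [(10, 9), (6, 11), (2, 12), (10, 16), (8, 21), (10, 27)]
Compute completion times and tardiness:
  Job 1: p=10, d=9, C=10, tardiness=max(0,10-9)=1
  Job 2: p=6, d=11, C=16, tardiness=max(0,16-11)=5
  Job 3: p=2, d=12, C=18, tardiness=max(0,18-12)=6
  Job 4: p=10, d=16, C=28, tardiness=max(0,28-16)=12
  Job 5: p=8, d=21, C=36, tardiness=max(0,36-21)=15
  Job 6: p=10, d=27, C=46, tardiness=max(0,46-27)=19
Total tardiness = 58

58


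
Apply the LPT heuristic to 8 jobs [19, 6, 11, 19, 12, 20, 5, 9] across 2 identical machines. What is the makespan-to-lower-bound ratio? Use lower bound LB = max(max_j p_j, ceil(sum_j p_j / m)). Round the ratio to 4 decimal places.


LPT order: [20, 19, 19, 12, 11, 9, 6, 5]
Machine loads after assignment: [49, 52]
LPT makespan = 52
Lower bound = max(max_job, ceil(total/2)) = max(20, 51) = 51
Ratio = 52 / 51 = 1.0196

1.0196


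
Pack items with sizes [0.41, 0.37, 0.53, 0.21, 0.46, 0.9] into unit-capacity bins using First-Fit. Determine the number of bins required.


Place items sequentially using First-Fit:
  Item 0.41 -> new Bin 1
  Item 0.37 -> Bin 1 (now 0.78)
  Item 0.53 -> new Bin 2
  Item 0.21 -> Bin 1 (now 0.99)
  Item 0.46 -> Bin 2 (now 0.99)
  Item 0.9 -> new Bin 3
Total bins used = 3

3


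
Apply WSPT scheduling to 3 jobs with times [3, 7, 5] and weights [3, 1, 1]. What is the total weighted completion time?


Compute p/w ratios and sort ascending (WSPT): [(3, 3), (5, 1), (7, 1)]
Compute weighted completion times:
  Job (p=3,w=3): C=3, w*C=3*3=9
  Job (p=5,w=1): C=8, w*C=1*8=8
  Job (p=7,w=1): C=15, w*C=1*15=15
Total weighted completion time = 32

32


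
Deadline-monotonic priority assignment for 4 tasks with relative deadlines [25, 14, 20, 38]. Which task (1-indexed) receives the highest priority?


Sort tasks by relative deadline (ascending):
  Task 2: deadline = 14
  Task 3: deadline = 20
  Task 1: deadline = 25
  Task 4: deadline = 38
Priority order (highest first): [2, 3, 1, 4]
Highest priority task = 2

2


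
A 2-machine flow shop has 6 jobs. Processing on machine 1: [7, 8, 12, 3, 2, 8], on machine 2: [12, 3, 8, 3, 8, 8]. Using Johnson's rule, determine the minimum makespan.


Apply Johnson's rule:
  Group 1 (a <= b): [(5, 2, 8), (4, 3, 3), (1, 7, 12), (6, 8, 8)]
  Group 2 (a > b): [(3, 12, 8), (2, 8, 3)]
Optimal job order: [5, 4, 1, 6, 3, 2]
Schedule:
  Job 5: M1 done at 2, M2 done at 10
  Job 4: M1 done at 5, M2 done at 13
  Job 1: M1 done at 12, M2 done at 25
  Job 6: M1 done at 20, M2 done at 33
  Job 3: M1 done at 32, M2 done at 41
  Job 2: M1 done at 40, M2 done at 44
Makespan = 44

44


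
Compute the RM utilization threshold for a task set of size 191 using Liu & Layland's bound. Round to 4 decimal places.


Compute 2^(1/191) = 1.0036356358
Subtract 1: 1.0036356358 - 1 = 0.0036356358
Multiply by n: 191 * 0.0036356358 = 0.6944064378
Round to 4 dp: 0.6944

0.6944


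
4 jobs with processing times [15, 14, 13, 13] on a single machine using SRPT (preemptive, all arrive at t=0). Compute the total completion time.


Since all jobs arrive at t=0, SRPT equals SPT ordering.
SPT order: [13, 13, 14, 15]
Completion times:
  Job 1: p=13, C=13
  Job 2: p=13, C=26
  Job 3: p=14, C=40
  Job 4: p=15, C=55
Total completion time = 13 + 26 + 40 + 55 = 134

134


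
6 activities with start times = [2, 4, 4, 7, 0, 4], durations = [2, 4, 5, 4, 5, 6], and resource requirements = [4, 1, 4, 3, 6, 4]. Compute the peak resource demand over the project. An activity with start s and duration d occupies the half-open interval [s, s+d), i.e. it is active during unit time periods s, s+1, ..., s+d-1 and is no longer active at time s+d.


Each activity i is active on [start_i, start_i + duration_i).
Compute total resource usage per time slot:
  t=0: active resources = [6], total = 6
  t=1: active resources = [6], total = 6
  t=2: active resources = [4, 6], total = 10
  t=3: active resources = [4, 6], total = 10
  t=4: active resources = [1, 4, 6, 4], total = 15
  t=5: active resources = [1, 4, 4], total = 9
  t=6: active resources = [1, 4, 4], total = 9
  t=7: active resources = [1, 4, 3, 4], total = 12
  t=8: active resources = [4, 3, 4], total = 11
  t=9: active resources = [3, 4], total = 7
  t=10: active resources = [3], total = 3
Peak resource demand = 15

15


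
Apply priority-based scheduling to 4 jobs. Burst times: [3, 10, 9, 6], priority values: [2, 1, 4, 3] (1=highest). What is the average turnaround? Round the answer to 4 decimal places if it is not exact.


Sort by priority (ascending = highest first):
Order: [(1, 10), (2, 3), (3, 6), (4, 9)]
Completion times:
  Priority 1, burst=10, C=10
  Priority 2, burst=3, C=13
  Priority 3, burst=6, C=19
  Priority 4, burst=9, C=28
Average turnaround = 70/4 = 17.5

17.5


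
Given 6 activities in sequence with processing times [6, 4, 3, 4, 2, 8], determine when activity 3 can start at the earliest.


Activity 3 starts after activities 1 through 2 complete.
Predecessor durations: [6, 4]
ES = 6 + 4 = 10

10


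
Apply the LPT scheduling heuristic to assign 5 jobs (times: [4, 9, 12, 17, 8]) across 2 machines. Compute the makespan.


Sort jobs in decreasing order (LPT): [17, 12, 9, 8, 4]
Assign each job to the least loaded machine:
  Machine 1: jobs [17, 8], load = 25
  Machine 2: jobs [12, 9, 4], load = 25
Makespan = max load = 25

25


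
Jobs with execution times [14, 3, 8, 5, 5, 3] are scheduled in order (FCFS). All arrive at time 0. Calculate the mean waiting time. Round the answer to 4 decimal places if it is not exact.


FCFS order (as given): [14, 3, 8, 5, 5, 3]
Waiting times:
  Job 1: wait = 0
  Job 2: wait = 14
  Job 3: wait = 17
  Job 4: wait = 25
  Job 5: wait = 30
  Job 6: wait = 35
Sum of waiting times = 121
Average waiting time = 121/6 = 20.1667

20.1667


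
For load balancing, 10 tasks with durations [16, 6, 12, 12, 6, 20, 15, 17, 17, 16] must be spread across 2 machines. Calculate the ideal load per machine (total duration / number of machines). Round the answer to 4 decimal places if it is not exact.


Total processing time = 16 + 6 + 12 + 12 + 6 + 20 + 15 + 17 + 17 + 16 = 137
Number of machines = 2
Ideal balanced load = 137 / 2 = 68.5

68.5


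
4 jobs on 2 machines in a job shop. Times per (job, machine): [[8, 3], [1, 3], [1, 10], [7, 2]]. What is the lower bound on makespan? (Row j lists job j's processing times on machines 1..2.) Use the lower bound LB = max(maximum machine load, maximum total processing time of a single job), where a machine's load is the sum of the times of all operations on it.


Machine loads:
  Machine 1: 8 + 1 + 1 + 7 = 17
  Machine 2: 3 + 3 + 10 + 2 = 18
Max machine load = 18
Job totals:
  Job 1: 11
  Job 2: 4
  Job 3: 11
  Job 4: 9
Max job total = 11
Lower bound = max(18, 11) = 18

18


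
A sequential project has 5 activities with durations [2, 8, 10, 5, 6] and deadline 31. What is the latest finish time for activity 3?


LF(activity 3) = deadline - sum of successor durations
Successors: activities 4 through 5 with durations [5, 6]
Sum of successor durations = 11
LF = 31 - 11 = 20

20


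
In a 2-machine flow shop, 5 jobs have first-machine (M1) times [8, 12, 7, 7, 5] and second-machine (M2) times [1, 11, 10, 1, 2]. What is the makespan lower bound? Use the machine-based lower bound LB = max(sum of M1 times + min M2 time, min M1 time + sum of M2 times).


LB1 = sum(M1 times) + min(M2 times) = 39 + 1 = 40
LB2 = min(M1 times) + sum(M2 times) = 5 + 25 = 30
Lower bound = max(LB1, LB2) = max(40, 30) = 40

40


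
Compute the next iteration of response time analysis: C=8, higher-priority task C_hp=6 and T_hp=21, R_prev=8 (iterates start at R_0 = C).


R_next = C + ceil(R_prev / T_hp) * C_hp
ceil(8 / 21) = ceil(0.381) = 1
Interference = 1 * 6 = 6
R_next = 8 + 6 = 14

14


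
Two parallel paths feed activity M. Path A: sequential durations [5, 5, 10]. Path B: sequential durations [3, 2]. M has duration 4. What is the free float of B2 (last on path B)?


ES(B2) = sum of predecessors on chain B = 3
EF(B2) = ES + duration = 3 + 2 = 5
Successor of B2 is M. ES(M) = max(sum(A), sum(B)) = max(20, 5) = 20
Free float = ES(successor) - EF(current) = 20 - 5 = 15

15


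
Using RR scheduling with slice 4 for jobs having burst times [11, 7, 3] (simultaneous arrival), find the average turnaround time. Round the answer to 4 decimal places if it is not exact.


Time quantum = 4
Execution trace:
  J1 runs 4 units, time = 4
  J2 runs 4 units, time = 8
  J3 runs 3 units, time = 11
  J1 runs 4 units, time = 15
  J2 runs 3 units, time = 18
  J1 runs 3 units, time = 21
Finish times: [21, 18, 11]
Average turnaround = 50/3 = 16.6667

16.6667
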